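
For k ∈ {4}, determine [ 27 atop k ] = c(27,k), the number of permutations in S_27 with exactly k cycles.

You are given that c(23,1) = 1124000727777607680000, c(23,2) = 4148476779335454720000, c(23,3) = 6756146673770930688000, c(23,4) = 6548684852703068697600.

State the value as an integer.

2761307967193712729035776000

row 24: T[24][1]=23·1124000727777607680000+0=25852016738884976640000  T[24][2]=23·4148476779335454720000+1124000727777607680000=96538966652493066240000  T[24][3]=23·6756146673770930688000+4148476779335454720000=159539850276066860544000  T[24][4]=23·6548684852703068697600+6756146673770930688000=157375898285941510732800
row 25: T[25][2]=24·96538966652493066240000+25852016738884976640000=2342787216398718566400000  T[25][3]=24·159539850276066860544000+96538966652493066240000=3925495373278097719296000  T[25][4]=24·157375898285941510732800+159539850276066860544000=3936561409138663118131200
row 26: T[26][3]=25·3925495373278097719296000+2342787216398718566400000=100480171548351161548800000  T[26][4]=25·3936561409138663118131200+3925495373278097719296000=102339530601744675672576000
row 27: T[27][4]=26·102339530601744675672576000+100480171548351161548800000=2761307967193712729035776000
Read c(27,4) = 2761307967193712729035776000.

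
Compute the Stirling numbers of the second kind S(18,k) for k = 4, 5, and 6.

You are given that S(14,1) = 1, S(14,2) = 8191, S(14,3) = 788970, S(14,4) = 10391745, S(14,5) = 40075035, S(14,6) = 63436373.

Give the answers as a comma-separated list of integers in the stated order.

row 15: T[15][1]=1·1+0=1  T[15][2]=2·8191+1=16383  T[15][3]=3·788970+8191=2375101  T[15][4]=4·10391745+788970=42355950  T[15][5]=5·40075035+10391745=210766920  T[15][6]=6·63436373+40075035=420693273
row 16: T[16][2]=2·16383+1=32767  T[16][3]=3·2375101+16383=7141686  T[16][4]=4·42355950+2375101=171798901  T[16][5]=5·210766920+42355950=1096190550  T[16][6]=6·420693273+210766920=2734926558
row 17: T[17][3]=3·7141686+32767=21457825  T[17][4]=4·171798901+7141686=694337290  T[17][5]=5·1096190550+171798901=5652751651  T[17][6]=6·2734926558+1096190550=17505749898
row 18: T[18][4]=4·694337290+21457825=2798806985  T[18][5]=5·5652751651+694337290=28958095545  T[18][6]=6·17505749898+5652751651=110687251039
Read S(18,4) = 2798806985, S(18,5) = 28958095545, S(18,6) = 110687251039.

2798806985, 28958095545, 110687251039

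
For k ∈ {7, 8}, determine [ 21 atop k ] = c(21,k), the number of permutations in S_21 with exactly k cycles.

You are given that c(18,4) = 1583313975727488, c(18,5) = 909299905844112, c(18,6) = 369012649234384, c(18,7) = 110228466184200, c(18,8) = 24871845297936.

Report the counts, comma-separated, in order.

1206647803780373360, 311333643161390640

i=19: T(19,5)=1583313975727488+18·909299905844112=17950712280921504 | T(19,6)=909299905844112+18·369012649234384=7551527592063024 | T(19,7)=369012649234384+18·110228466184200=2353125040549984 | T(19,8)=110228466184200+18·24871845297936=557921681547048
i=20: T(20,6)=17950712280921504+19·7551527592063024=161429736530118960 | T(20,7)=7551527592063024+19·2353125040549984=52260903362512720 | T(20,8)=2353125040549984+19·557921681547048=12953636989943896
i=21: T(21,7)=161429736530118960+20·52260903362512720=1206647803780373360 | T(21,8)=52260903362512720+20·12953636989943896=311333643161390640
Read c(21,7) = 1206647803780373360, c(21,8) = 311333643161390640.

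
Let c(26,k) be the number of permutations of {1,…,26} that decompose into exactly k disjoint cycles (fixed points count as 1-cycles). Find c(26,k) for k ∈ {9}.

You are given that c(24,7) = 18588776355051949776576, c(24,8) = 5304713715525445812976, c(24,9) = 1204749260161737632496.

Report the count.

1001369304512841374110000

r25: T_25,8=24×5304713715525445812976+18588776355051949776576=145901905527662649288000; T_25,9=24×1204749260161737632496+5304713715525445812976=34218695959407148992880
r26: T_26,9=25×34218695959407148992880+145901905527662649288000=1001369304512841374110000
Read c(26,9) = 1001369304512841374110000.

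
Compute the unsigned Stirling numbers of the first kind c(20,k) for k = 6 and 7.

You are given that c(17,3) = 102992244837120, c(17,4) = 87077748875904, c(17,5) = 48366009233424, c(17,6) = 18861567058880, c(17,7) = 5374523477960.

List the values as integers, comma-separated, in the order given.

161429736530118960, 52260903362512720

i=18: T(18,4)=102992244837120+17·87077748875904=1583313975727488 | T(18,5)=87077748875904+17·48366009233424=909299905844112 | T(18,6)=48366009233424+17·18861567058880=369012649234384 | T(18,7)=18861567058880+17·5374523477960=110228466184200
i=19: T(19,5)=1583313975727488+18·909299905844112=17950712280921504 | T(19,6)=909299905844112+18·369012649234384=7551527592063024 | T(19,7)=369012649234384+18·110228466184200=2353125040549984
i=20: T(20,6)=17950712280921504+19·7551527592063024=161429736530118960 | T(20,7)=7551527592063024+19·2353125040549984=52260903362512720
Read c(20,6) = 161429736530118960, c(20,7) = 52260903362512720.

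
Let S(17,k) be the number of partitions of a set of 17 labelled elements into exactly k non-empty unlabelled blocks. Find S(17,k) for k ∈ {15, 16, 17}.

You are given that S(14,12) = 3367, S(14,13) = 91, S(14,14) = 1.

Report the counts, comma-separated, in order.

r15: T_15,13=13×91+3367=4550; T_15,14=14×1+91=105; T_15,15=15×0+1=1
r16: T_16,14=14×105+4550=6020; T_16,15=15×1+105=120; T_16,16=16×0+1=1
r17: T_17,15=15×120+6020=7820; T_17,16=16×1+120=136; T_17,17=17×0+1=1
Read S(17,15) = 7820, S(17,16) = 136, S(17,17) = 1.

7820, 136, 1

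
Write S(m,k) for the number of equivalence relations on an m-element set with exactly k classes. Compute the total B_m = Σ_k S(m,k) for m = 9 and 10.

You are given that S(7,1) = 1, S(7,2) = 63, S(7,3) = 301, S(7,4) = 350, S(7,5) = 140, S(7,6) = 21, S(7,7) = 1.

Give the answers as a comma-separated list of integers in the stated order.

@8  (8,1):1·1+0→1, (8,2):63·2+1→127, (8,3):301·3+63→966, (8,4):350·4+301→1701, (8,5):140·5+350→1050, (8,6):21·6+140→266, (8,7):1·7+21→28, (8,8):0·8+1→1
@9  (9,1):1·1+0→1, (9,2):127·2+1→255, (9,3):966·3+127→3025, (9,4):1701·4+966→7770, (9,5):1050·5+1701→6951, (9,6):266·6+1050→2646, (9,7):28·7+266→462, (9,8):1·8+28→36, (9,9):0·9+1→1
@10  (10,1):1·1+0→1, (10,2):255·2+1→511, (10,3):3025·3+255→9330, (10,4):7770·4+3025→34105, (10,5):6951·5+7770→42525, (10,6):2646·6+6951→22827, (10,7):462·7+2646→5880, (10,8):36·8+462→750, (10,9):1·9+36→45, (10,10):0·10+1→1
B_9 = ΣS(9,k) = 1+255+3025+7770+6951+2646+462+36+1 = 21147
B_10 = ΣS(10,k) = 1+511+9330+34105+42525+22827+5880+750+45+1 = 115975

21147, 115975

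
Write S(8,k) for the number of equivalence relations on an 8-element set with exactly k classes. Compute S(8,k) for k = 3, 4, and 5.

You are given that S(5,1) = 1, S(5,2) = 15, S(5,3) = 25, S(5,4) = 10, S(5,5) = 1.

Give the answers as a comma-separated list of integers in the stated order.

966, 1701, 1050

row 6: T[6][1]=1·1+0=1  T[6][2]=2·15+1=31  T[6][3]=3·25+15=90  T[6][4]=4·10+25=65  T[6][5]=5·1+10=15
row 7: T[7][2]=2·31+1=63  T[7][3]=3·90+31=301  T[7][4]=4·65+90=350  T[7][5]=5·15+65=140
row 8: T[8][3]=3·301+63=966  T[8][4]=4·350+301=1701  T[8][5]=5·140+350=1050
Read S(8,3) = 966, S(8,4) = 1701, S(8,5) = 1050.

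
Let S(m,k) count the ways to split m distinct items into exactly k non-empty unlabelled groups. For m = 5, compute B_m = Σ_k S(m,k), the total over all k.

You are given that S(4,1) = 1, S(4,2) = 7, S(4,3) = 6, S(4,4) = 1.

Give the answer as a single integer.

@5  (5,1):1·1+0→1, (5,2):7·2+1→15, (5,3):6·3+7→25, (5,4):1·4+6→10, (5,5):0·5+1→1
B_5 = ΣS(5,k) = 1+15+25+10+1 = 52

52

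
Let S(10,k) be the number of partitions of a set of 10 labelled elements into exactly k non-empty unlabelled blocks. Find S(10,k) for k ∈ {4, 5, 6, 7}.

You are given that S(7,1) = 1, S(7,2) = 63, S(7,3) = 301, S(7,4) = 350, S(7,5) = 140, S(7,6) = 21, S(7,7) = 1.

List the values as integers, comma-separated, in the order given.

34105, 42525, 22827, 5880

[8] T[8,2]:2*63+1=127 · T[8,3]:3*301+63=966 · T[8,4]:4*350+301=1701 · T[8,5]:5*140+350=1050 · T[8,6]:6*21+140=266 · T[8,7]:7*1+21=28
[9] T[9,3]:3*966+127=3025 · T[9,4]:4*1701+966=7770 · T[9,5]:5*1050+1701=6951 · T[9,6]:6*266+1050=2646 · T[9,7]:7*28+266=462
[10] T[10,4]:4*7770+3025=34105 · T[10,5]:5*6951+7770=42525 · T[10,6]:6*2646+6951=22827 · T[10,7]:7*462+2646=5880
Read S(10,4) = 34105, S(10,5) = 42525, S(10,6) = 22827, S(10,7) = 5880.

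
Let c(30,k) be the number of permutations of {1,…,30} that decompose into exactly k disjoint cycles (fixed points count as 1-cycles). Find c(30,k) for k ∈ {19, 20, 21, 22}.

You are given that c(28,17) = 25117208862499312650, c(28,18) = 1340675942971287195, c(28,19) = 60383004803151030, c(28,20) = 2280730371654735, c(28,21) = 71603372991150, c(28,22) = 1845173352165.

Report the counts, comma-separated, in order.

150566737512021319125, 6634460278534540725, 248526574856284725, 7860403394108265

i=29: T(29,18)=25117208862499312650+28·1340675942971287195=62656135265695354110 | T(29,19)=1340675942971287195+28·60383004803151030=3031400077459516035 | T(29,20)=60383004803151030+28·2280730371654735=124243455209483610 | T(29,21)=2280730371654735+28·71603372991150=4285624815406935 | T(29,22)=71603372991150+28·1845173352165=123268226851770
i=30: T(30,19)=62656135265695354110+29·3031400077459516035=150566737512021319125 | T(30,20)=3031400077459516035+29·124243455209483610=6634460278534540725 | T(30,21)=124243455209483610+29·4285624815406935=248526574856284725 | T(30,22)=4285624815406935+29·123268226851770=7860403394108265
Read c(30,19) = 150566737512021319125, c(30,20) = 6634460278534540725, c(30,21) = 248526574856284725, c(30,22) = 7860403394108265.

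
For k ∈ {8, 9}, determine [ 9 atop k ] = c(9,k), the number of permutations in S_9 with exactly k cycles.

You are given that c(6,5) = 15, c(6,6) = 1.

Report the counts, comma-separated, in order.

row 7: T[7][6]=6·1+15=21  T[7][7]=6·0+1=1
row 8: T[8][7]=7·1+21=28  T[8][8]=7·0+1=1
row 9: T[9][8]=8·1+28=36  T[9][9]=8·0+1=1
Read c(9,8) = 36, c(9,9) = 1.

36, 1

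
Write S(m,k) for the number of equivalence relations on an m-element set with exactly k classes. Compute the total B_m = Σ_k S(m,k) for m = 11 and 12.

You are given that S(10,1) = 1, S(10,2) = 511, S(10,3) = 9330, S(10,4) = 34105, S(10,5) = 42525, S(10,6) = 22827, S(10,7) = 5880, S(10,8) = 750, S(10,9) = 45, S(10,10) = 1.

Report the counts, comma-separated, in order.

678570, 4213597

row 11: T[11][1]=1·1+0=1  T[11][2]=2·511+1=1023  T[11][3]=3·9330+511=28501  T[11][4]=4·34105+9330=145750  T[11][5]=5·42525+34105=246730  T[11][6]=6·22827+42525=179487  T[11][7]=7·5880+22827=63987  T[11][8]=8·750+5880=11880  T[11][9]=9·45+750=1155  T[11][10]=10·1+45=55  T[11][11]=11·0+1=1
row 12: T[12][1]=1·1+0=1  T[12][2]=2·1023+1=2047  T[12][3]=3·28501+1023=86526  T[12][4]=4·145750+28501=611501  T[12][5]=5·246730+145750=1379400  T[12][6]=6·179487+246730=1323652  T[12][7]=7·63987+179487=627396  T[12][8]=8·11880+63987=159027  T[12][9]=9·1155+11880=22275  T[12][10]=10·55+1155=1705  T[12][11]=11·1+55=66  T[12][12]=12·0+1=1
B_11 = ΣS(11,k) = 1+1023+28501+145750+246730+179487+63987+11880+1155+55+1 = 678570
B_12 = ΣS(12,k) = 1+2047+86526+611501+1379400+1323652+627396+159027+22275+1705+66+1 = 4213597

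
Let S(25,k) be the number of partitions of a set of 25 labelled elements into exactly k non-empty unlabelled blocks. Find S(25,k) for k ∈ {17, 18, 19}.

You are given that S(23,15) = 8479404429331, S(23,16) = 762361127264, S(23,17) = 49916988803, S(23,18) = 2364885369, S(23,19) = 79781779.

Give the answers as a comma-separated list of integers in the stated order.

row 24: T[24][16]=16·762361127264+8479404429331=20677182465555  T[24][17]=17·49916988803+762361127264=1610949936915  T[24][18]=18·2364885369+49916988803=92484925445  T[24][19]=19·79781779+2364885369=3880739170
row 25: T[25][17]=17·1610949936915+20677182465555=48063331393110  T[25][18]=18·92484925445+1610949936915=3275678594925  T[25][19]=19·3880739170+92484925445=166218969675
Read S(25,17) = 48063331393110, S(25,18) = 3275678594925, S(25,19) = 166218969675.

48063331393110, 3275678594925, 166218969675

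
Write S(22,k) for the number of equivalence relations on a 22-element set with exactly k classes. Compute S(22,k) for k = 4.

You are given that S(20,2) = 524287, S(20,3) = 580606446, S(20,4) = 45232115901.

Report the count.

727778623825

@21  (21,3):580606446·3+524287→1742343625, (21,4):45232115901·4+580606446→181509070050
@22  (22,4):181509070050·4+1742343625→727778623825
Read S(22,4) = 727778623825.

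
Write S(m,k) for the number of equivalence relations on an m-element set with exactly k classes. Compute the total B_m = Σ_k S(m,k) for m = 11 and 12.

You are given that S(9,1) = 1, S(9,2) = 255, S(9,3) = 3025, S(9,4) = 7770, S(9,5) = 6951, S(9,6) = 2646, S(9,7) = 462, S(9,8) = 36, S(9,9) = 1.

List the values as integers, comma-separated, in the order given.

678570, 4213597

i=10: T(10,1)=0+1·1=1 | T(10,2)=1+2·255=511 | T(10,3)=255+3·3025=9330 | T(10,4)=3025+4·7770=34105 | T(10,5)=7770+5·6951=42525 | T(10,6)=6951+6·2646=22827 | T(10,7)=2646+7·462=5880 | T(10,8)=462+8·36=750 | T(10,9)=36+9·1=45 | T(10,10)=1+10·0=1
i=11: T(11,1)=0+1·1=1 | T(11,2)=1+2·511=1023 | T(11,3)=511+3·9330=28501 | T(11,4)=9330+4·34105=145750 | T(11,5)=34105+5·42525=246730 | T(11,6)=42525+6·22827=179487 | T(11,7)=22827+7·5880=63987 | T(11,8)=5880+8·750=11880 | T(11,9)=750+9·45=1155 | T(11,10)=45+10·1=55 | T(11,11)=1+11·0=1
i=12: T(12,1)=0+1·1=1 | T(12,2)=1+2·1023=2047 | T(12,3)=1023+3·28501=86526 | T(12,4)=28501+4·145750=611501 | T(12,5)=145750+5·246730=1379400 | T(12,6)=246730+6·179487=1323652 | T(12,7)=179487+7·63987=627396 | T(12,8)=63987+8·11880=159027 | T(12,9)=11880+9·1155=22275 | T(12,10)=1155+10·55=1705 | T(12,11)=55+11·1=66 | T(12,12)=1+12·0=1
B_11 = ΣS(11,k) = 1+1023+28501+145750+246730+179487+63987+11880+1155+55+1 = 678570
B_12 = ΣS(12,k) = 1+2047+86526+611501+1379400+1323652+627396+159027+22275+1705+66+1 = 4213597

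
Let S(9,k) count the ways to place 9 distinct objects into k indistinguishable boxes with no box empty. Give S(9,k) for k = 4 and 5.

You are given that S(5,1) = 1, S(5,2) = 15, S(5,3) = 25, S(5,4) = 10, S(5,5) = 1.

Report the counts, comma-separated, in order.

7770, 6951

[6] T[6,1]:1*1+0=1 · T[6,2]:2*15+1=31 · T[6,3]:3*25+15=90 · T[6,4]:4*10+25=65 · T[6,5]:5*1+10=15
[7] T[7,2]:2*31+1=63 · T[7,3]:3*90+31=301 · T[7,4]:4*65+90=350 · T[7,5]:5*15+65=140
[8] T[8,3]:3*301+63=966 · T[8,4]:4*350+301=1701 · T[8,5]:5*140+350=1050
[9] T[9,4]:4*1701+966=7770 · T[9,5]:5*1050+1701=6951
Read S(9,4) = 7770, S(9,5) = 6951.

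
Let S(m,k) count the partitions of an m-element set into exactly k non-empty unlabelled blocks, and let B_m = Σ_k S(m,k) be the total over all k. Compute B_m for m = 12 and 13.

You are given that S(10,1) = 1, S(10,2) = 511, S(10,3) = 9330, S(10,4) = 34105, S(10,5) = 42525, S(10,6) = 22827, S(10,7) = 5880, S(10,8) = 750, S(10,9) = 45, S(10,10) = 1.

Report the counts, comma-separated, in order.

[11] T[11,1]:1*1+0=1 · T[11,2]:2*511+1=1023 · T[11,3]:3*9330+511=28501 · T[11,4]:4*34105+9330=145750 · T[11,5]:5*42525+34105=246730 · T[11,6]:6*22827+42525=179487 · T[11,7]:7*5880+22827=63987 · T[11,8]:8*750+5880=11880 · T[11,9]:9*45+750=1155 · T[11,10]:10*1+45=55 · T[11,11]:11*0+1=1
[12] T[12,1]:1*1+0=1 · T[12,2]:2*1023+1=2047 · T[12,3]:3*28501+1023=86526 · T[12,4]:4*145750+28501=611501 · T[12,5]:5*246730+145750=1379400 · T[12,6]:6*179487+246730=1323652 · T[12,7]:7*63987+179487=627396 · T[12,8]:8*11880+63987=159027 · T[12,9]:9*1155+11880=22275 · T[12,10]:10*55+1155=1705 · T[12,11]:11*1+55=66 · T[12,12]:12*0+1=1
[13] T[13,1]:1*1+0=1 · T[13,2]:2*2047+1=4095 · T[13,3]:3*86526+2047=261625 · T[13,4]:4*611501+86526=2532530 · T[13,5]:5*1379400+611501=7508501 · T[13,6]:6*1323652+1379400=9321312 · T[13,7]:7*627396+1323652=5715424 · T[13,8]:8*159027+627396=1899612 · T[13,9]:9*22275+159027=359502 · T[13,10]:10*1705+22275=39325 · T[13,11]:11*66+1705=2431 · T[13,12]:12*1+66=78 · T[13,13]:13*0+1=1
B_12 = ΣS(12,k) = 1+2047+86526+611501+1379400+1323652+627396+159027+22275+1705+66+1 = 4213597
B_13 = ΣS(13,k) = 1+4095+261625+2532530+7508501+9321312+5715424+1899612+359502+39325+2431+78+1 = 27644437

4213597, 27644437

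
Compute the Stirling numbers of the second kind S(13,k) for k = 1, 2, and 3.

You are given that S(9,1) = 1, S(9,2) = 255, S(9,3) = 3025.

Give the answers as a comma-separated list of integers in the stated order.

i=10: T(10,1)=0+1·1=1 | T(10,2)=1+2·255=511 | T(10,3)=255+3·3025=9330
i=11: T(11,1)=0+1·1=1 | T(11,2)=1+2·511=1023 | T(11,3)=511+3·9330=28501
i=12: T(12,1)=0+1·1=1 | T(12,2)=1+2·1023=2047 | T(12,3)=1023+3·28501=86526
i=13: T(13,1)=0+1·1=1 | T(13,2)=1+2·2047=4095 | T(13,3)=2047+3·86526=261625
Read S(13,1) = 1, S(13,2) = 4095, S(13,3) = 261625.

1, 4095, 261625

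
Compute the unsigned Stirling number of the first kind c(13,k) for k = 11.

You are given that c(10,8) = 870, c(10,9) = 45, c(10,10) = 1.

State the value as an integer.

r11: T_11,9=10×45+870=1320; T_11,10=10×1+45=55; T_11,11=10×0+1=1
r12: T_12,10=11×55+1320=1925; T_12,11=11×1+55=66
r13: T_13,11=12×66+1925=2717
Read c(13,11) = 2717.

2717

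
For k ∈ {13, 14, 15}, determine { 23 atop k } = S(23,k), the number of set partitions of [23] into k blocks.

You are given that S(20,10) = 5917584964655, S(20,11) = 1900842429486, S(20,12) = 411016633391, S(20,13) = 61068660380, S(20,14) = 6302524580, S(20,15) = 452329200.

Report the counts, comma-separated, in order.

401282560341390, 68629175807115, 8479404429331

[21] T[21,11]:11*1900842429486+5917584964655=26826851689001 · T[21,12]:12*411016633391+1900842429486=6833042030178 · T[21,13]:13*61068660380+411016633391=1204909218331 · T[21,14]:14*6302524580+61068660380=149304004500 · T[21,15]:15*452329200+6302524580=13087462580
[22] T[22,12]:12*6833042030178+26826851689001=108823356051137 · T[22,13]:13*1204909218331+6833042030178=22496861868481 · T[22,14]:14*149304004500+1204909218331=3295165281331 · T[22,15]:15*13087462580+149304004500=345615943200
[23] T[23,13]:13*22496861868481+108823356051137=401282560341390 · T[23,14]:14*3295165281331+22496861868481=68629175807115 · T[23,15]:15*345615943200+3295165281331=8479404429331
Read S(23,13) = 401282560341390, S(23,14) = 68629175807115, S(23,15) = 8479404429331.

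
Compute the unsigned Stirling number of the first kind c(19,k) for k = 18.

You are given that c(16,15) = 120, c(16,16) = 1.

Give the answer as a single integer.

@17  (17,16):1·16+120→136, (17,17):0·16+1→1
@18  (18,17):1·17+136→153, (18,18):0·17+1→1
@19  (19,18):1·18+153→171
Read c(19,18) = 171.

171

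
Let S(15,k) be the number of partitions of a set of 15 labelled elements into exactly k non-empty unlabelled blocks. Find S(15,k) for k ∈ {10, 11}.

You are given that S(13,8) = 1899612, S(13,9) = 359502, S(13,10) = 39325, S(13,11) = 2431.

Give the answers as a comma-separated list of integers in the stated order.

12662650, 1479478

row 14: T[14][9]=9·359502+1899612=5135130  T[14][10]=10·39325+359502=752752  T[14][11]=11·2431+39325=66066
row 15: T[15][10]=10·752752+5135130=12662650  T[15][11]=11·66066+752752=1479478
Read S(15,10) = 12662650, S(15,11) = 1479478.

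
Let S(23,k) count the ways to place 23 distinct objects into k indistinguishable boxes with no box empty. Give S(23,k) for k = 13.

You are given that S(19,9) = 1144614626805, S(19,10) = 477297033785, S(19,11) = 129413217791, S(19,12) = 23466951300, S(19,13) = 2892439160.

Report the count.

401282560341390

row 20: T[20][10]=10·477297033785+1144614626805=5917584964655  T[20][11]=11·129413217791+477297033785=1900842429486  T[20][12]=12·23466951300+129413217791=411016633391  T[20][13]=13·2892439160+23466951300=61068660380
row 21: T[21][11]=11·1900842429486+5917584964655=26826851689001  T[21][12]=12·411016633391+1900842429486=6833042030178  T[21][13]=13·61068660380+411016633391=1204909218331
row 22: T[22][12]=12·6833042030178+26826851689001=108823356051137  T[22][13]=13·1204909218331+6833042030178=22496861868481
row 23: T[23][13]=13·22496861868481+108823356051137=401282560341390
Read S(23,13) = 401282560341390.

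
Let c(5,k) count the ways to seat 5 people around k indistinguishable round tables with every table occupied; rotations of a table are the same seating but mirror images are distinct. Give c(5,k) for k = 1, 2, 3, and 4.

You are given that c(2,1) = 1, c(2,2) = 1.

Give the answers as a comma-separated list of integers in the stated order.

@3  (3,1):1·2+0→2, (3,2):1·2+1→3, (3,3):0·2+1→1
@4  (4,1):2·3+0→6, (4,2):3·3+2→11, (4,3):1·3+3→6, (4,4):0·3+1→1
@5  (5,1):6·4+0→24, (5,2):11·4+6→50, (5,3):6·4+11→35, (5,4):1·4+6→10
Read c(5,1) = 24, c(5,2) = 50, c(5,3) = 35, c(5,4) = 10.

24, 50, 35, 10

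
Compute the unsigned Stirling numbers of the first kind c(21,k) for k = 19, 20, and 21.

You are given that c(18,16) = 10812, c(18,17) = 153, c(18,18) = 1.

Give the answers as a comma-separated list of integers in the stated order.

r19: T_19,17=18×153+10812=13566; T_19,18=18×1+153=171; T_19,19=18×0+1=1
r20: T_20,18=19×171+13566=16815; T_20,19=19×1+171=190; T_20,20=19×0+1=1
r21: T_21,19=20×190+16815=20615; T_21,20=20×1+190=210; T_21,21=20×0+1=1
Read c(21,19) = 20615, c(21,20) = 210, c(21,21) = 1.

20615, 210, 1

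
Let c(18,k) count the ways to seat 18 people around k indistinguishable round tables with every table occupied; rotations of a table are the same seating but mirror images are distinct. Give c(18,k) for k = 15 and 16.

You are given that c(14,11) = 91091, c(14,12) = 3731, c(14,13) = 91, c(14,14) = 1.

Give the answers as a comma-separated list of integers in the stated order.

468180, 10812

[15] T[15,12]:14*3731+91091=143325 · T[15,13]:14*91+3731=5005 · T[15,14]:14*1+91=105 · T[15,15]:14*0+1=1
[16] T[16,13]:15*5005+143325=218400 · T[16,14]:15*105+5005=6580 · T[16,15]:15*1+105=120 · T[16,16]:15*0+1=1
[17] T[17,14]:16*6580+218400=323680 · T[17,15]:16*120+6580=8500 · T[17,16]:16*1+120=136
[18] T[18,15]:17*8500+323680=468180 · T[18,16]:17*136+8500=10812
Read c(18,15) = 468180, c(18,16) = 10812.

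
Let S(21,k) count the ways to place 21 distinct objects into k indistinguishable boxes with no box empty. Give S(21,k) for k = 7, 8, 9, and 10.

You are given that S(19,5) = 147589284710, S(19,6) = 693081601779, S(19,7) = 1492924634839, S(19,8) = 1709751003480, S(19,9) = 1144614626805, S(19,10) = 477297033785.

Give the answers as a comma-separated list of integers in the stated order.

row 20: T[20][6]=6·693081601779+147589284710=4306078895384  T[20][7]=7·1492924634839+693081601779=11143554045652  T[20][8]=8·1709751003480+1492924634839=15170932662679  T[20][9]=9·1144614626805+1709751003480=12011282644725  T[20][10]=10·477297033785+1144614626805=5917584964655
row 21: T[21][7]=7·11143554045652+4306078895384=82310957214948  T[21][8]=8·15170932662679+11143554045652=132511015347084  T[21][9]=9·12011282644725+15170932662679=123272476465204  T[21][10]=10·5917584964655+12011282644725=71187132291275
Read S(21,7) = 82310957214948, S(21,8) = 132511015347084, S(21,9) = 123272476465204, S(21,10) = 71187132291275.

82310957214948, 132511015347084, 123272476465204, 71187132291275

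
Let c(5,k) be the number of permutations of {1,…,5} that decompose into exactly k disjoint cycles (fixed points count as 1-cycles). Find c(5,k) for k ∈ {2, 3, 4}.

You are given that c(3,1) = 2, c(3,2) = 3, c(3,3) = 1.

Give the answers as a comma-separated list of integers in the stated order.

50, 35, 10

row 4: T[4][1]=3·2+0=6  T[4][2]=3·3+2=11  T[4][3]=3·1+3=6  T[4][4]=3·0+1=1
row 5: T[5][2]=4·11+6=50  T[5][3]=4·6+11=35  T[5][4]=4·1+6=10
Read c(5,2) = 50, c(5,3) = 35, c(5,4) = 10.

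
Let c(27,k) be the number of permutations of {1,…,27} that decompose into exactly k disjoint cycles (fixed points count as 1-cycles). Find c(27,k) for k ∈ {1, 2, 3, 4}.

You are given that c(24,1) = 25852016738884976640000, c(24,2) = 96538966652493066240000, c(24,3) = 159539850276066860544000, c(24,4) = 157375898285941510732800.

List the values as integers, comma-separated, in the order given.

403291461126605635584000000, 1554454559147562279567360000, 2671674589068831403868160000, 2761307967193712729035776000

r25: T_25,1=24×25852016738884976640000+0=620448401733239439360000; T_25,2=24×96538966652493066240000+25852016738884976640000=2342787216398718566400000; T_25,3=24×159539850276066860544000+96538966652493066240000=3925495373278097719296000; T_25,4=24×157375898285941510732800+159539850276066860544000=3936561409138663118131200
r26: T_26,1=25×620448401733239439360000+0=15511210043330985984000000; T_26,2=25×2342787216398718566400000+620448401733239439360000=59190128811701203599360000; T_26,3=25×3925495373278097719296000+2342787216398718566400000=100480171548351161548800000; T_26,4=25×3936561409138663118131200+3925495373278097719296000=102339530601744675672576000
r27: T_27,1=26×15511210043330985984000000+0=403291461126605635584000000; T_27,2=26×59190128811701203599360000+15511210043330985984000000=1554454559147562279567360000; T_27,3=26×100480171548351161548800000+59190128811701203599360000=2671674589068831403868160000; T_27,4=26×102339530601744675672576000+100480171548351161548800000=2761307967193712729035776000
Read c(27,1) = 403291461126605635584000000, c(27,2) = 1554454559147562279567360000, c(27,3) = 2671674589068831403868160000, c(27,4) = 2761307967193712729035776000.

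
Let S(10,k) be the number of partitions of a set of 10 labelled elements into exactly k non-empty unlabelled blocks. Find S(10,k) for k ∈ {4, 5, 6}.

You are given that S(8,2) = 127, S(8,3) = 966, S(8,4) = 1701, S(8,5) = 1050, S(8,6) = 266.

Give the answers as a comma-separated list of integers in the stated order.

34105, 42525, 22827

@9  (9,3):966·3+127→3025, (9,4):1701·4+966→7770, (9,5):1050·5+1701→6951, (9,6):266·6+1050→2646
@10  (10,4):7770·4+3025→34105, (10,5):6951·5+7770→42525, (10,6):2646·6+6951→22827
Read S(10,4) = 34105, S(10,5) = 42525, S(10,6) = 22827.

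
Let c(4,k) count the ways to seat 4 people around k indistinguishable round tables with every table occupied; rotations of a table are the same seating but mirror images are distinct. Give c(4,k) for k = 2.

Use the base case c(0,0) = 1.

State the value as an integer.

i=1: T(1,1)=1+0·0=1
i=2: T(2,1)=0+1·1=1 | T(2,2)=1+1·0=1
i=3: T(3,1)=0+2·1=2 | T(3,2)=1+2·1=3
i=4: T(4,2)=2+3·3=11
Read c(4,2) = 11.

11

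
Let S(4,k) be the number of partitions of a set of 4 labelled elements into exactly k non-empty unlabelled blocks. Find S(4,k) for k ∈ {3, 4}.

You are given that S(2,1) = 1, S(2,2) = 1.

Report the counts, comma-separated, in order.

r3: T_3,2=2×1+1=3; T_3,3=3×0+1=1
r4: T_4,3=3×1+3=6; T_4,4=4×0+1=1
Read S(4,3) = 6, S(4,4) = 1.

6, 1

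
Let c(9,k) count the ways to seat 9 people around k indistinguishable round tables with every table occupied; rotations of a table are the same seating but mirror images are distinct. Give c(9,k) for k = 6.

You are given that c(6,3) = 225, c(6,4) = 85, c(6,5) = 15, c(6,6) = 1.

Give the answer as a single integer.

i=7: T(7,4)=225+6·85=735 | T(7,5)=85+6·15=175 | T(7,6)=15+6·1=21
i=8: T(8,5)=735+7·175=1960 | T(8,6)=175+7·21=322
i=9: T(9,6)=1960+8·322=4536
Read c(9,6) = 4536.

4536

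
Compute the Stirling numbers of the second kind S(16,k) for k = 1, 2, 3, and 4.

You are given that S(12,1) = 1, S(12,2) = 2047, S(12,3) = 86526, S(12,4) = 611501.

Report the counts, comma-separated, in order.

1, 32767, 7141686, 171798901

@13  (13,1):1·1+0→1, (13,2):2047·2+1→4095, (13,3):86526·3+2047→261625, (13,4):611501·4+86526→2532530
@14  (14,1):1·1+0→1, (14,2):4095·2+1→8191, (14,3):261625·3+4095→788970, (14,4):2532530·4+261625→10391745
@15  (15,1):1·1+0→1, (15,2):8191·2+1→16383, (15,3):788970·3+8191→2375101, (15,4):10391745·4+788970→42355950
@16  (16,1):1·1+0→1, (16,2):16383·2+1→32767, (16,3):2375101·3+16383→7141686, (16,4):42355950·4+2375101→171798901
Read S(16,1) = 1, S(16,2) = 32767, S(16,3) = 7141686, S(16,4) = 171798901.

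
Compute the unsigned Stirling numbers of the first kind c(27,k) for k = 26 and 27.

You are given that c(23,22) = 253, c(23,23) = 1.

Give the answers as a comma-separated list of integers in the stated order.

i=24: T(24,23)=253+23·1=276 | T(24,24)=1+23·0=1
i=25: T(25,24)=276+24·1=300 | T(25,25)=1+24·0=1
i=26: T(26,25)=300+25·1=325 | T(26,26)=1+25·0=1
i=27: T(27,26)=325+26·1=351 | T(27,27)=1+26·0=1
Read c(27,26) = 351, c(27,27) = 1.

351, 1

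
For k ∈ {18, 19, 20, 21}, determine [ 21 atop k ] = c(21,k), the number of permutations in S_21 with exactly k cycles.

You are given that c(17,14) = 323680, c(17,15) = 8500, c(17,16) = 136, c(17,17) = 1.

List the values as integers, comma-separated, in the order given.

1256850, 20615, 210, 1

[18] T[18,15]:17*8500+323680=468180 · T[18,16]:17*136+8500=10812 · T[18,17]:17*1+136=153 · T[18,18]:17*0+1=1
[19] T[19,16]:18*10812+468180=662796 · T[19,17]:18*153+10812=13566 · T[19,18]:18*1+153=171 · T[19,19]:18*0+1=1
[20] T[20,17]:19*13566+662796=920550 · T[20,18]:19*171+13566=16815 · T[20,19]:19*1+171=190 · T[20,20]:19*0+1=1
[21] T[21,18]:20*16815+920550=1256850 · T[21,19]:20*190+16815=20615 · T[21,20]:20*1+190=210 · T[21,21]:20*0+1=1
Read c(21,18) = 1256850, c(21,19) = 20615, c(21,20) = 210, c(21,21) = 1.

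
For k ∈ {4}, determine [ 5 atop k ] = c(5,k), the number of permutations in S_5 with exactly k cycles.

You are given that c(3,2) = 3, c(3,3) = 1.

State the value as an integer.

@4  (4,3):1·3+3→6, (4,4):0·3+1→1
@5  (5,4):1·4+6→10
Read c(5,4) = 10.

10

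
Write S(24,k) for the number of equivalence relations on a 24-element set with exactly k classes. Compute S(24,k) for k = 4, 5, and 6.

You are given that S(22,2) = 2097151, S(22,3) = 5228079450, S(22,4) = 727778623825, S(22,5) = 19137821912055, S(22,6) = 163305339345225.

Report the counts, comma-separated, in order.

11681056634501, 485000783495250, 6090236036084530

i=23: T(23,3)=2097151+3·5228079450=15686335501 | T(23,4)=5228079450+4·727778623825=2916342574750 | T(23,5)=727778623825+5·19137821912055=96416888184100 | T(23,6)=19137821912055+6·163305339345225=998969857983405
i=24: T(24,4)=15686335501+4·2916342574750=11681056634501 | T(24,5)=2916342574750+5·96416888184100=485000783495250 | T(24,6)=96416888184100+6·998969857983405=6090236036084530
Read S(24,4) = 11681056634501, S(24,5) = 485000783495250, S(24,6) = 6090236036084530.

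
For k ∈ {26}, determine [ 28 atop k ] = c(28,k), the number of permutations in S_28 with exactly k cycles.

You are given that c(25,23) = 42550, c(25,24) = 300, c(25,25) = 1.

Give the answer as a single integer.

[26] T[26,24]:25*300+42550=50050 · T[26,25]:25*1+300=325 · T[26,26]:25*0+1=1
[27] T[27,25]:26*325+50050=58500 · T[27,26]:26*1+325=351
[28] T[28,26]:27*351+58500=67977
Read c(28,26) = 67977.

67977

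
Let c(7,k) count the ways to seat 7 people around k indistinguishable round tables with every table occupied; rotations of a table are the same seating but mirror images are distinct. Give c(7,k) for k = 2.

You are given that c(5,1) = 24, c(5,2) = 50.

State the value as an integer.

[6] T[6,1]:5*24+0=120 · T[6,2]:5*50+24=274
[7] T[7,2]:6*274+120=1764
Read c(7,2) = 1764.

1764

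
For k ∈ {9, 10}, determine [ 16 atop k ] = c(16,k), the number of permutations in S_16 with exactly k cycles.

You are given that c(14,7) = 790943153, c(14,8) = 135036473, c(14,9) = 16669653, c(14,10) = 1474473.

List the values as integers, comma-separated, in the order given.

[15] T[15,8]:14*135036473+790943153=2681453775 · T[15,9]:14*16669653+135036473=368411615 · T[15,10]:14*1474473+16669653=37312275
[16] T[16,9]:15*368411615+2681453775=8207628000 · T[16,10]:15*37312275+368411615=928095740
Read c(16,9) = 8207628000, c(16,10) = 928095740.

8207628000, 928095740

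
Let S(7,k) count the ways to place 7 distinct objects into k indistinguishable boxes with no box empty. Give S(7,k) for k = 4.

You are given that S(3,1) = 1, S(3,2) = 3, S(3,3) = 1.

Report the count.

r4: T_4,1=1×1+0=1; T_4,2=2×3+1=7; T_4,3=3×1+3=6; T_4,4=4×0+1=1
r5: T_5,2=2×7+1=15; T_5,3=3×6+7=25; T_5,4=4×1+6=10
r6: T_6,3=3×25+15=90; T_6,4=4×10+25=65
r7: T_7,4=4×65+90=350
Read S(7,4) = 350.

350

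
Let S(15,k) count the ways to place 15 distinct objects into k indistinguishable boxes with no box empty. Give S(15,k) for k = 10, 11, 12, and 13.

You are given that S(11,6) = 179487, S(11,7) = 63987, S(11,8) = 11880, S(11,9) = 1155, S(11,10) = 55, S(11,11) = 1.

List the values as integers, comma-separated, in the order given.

[12] T[12,7]:7*63987+179487=627396 · T[12,8]:8*11880+63987=159027 · T[12,9]:9*1155+11880=22275 · T[12,10]:10*55+1155=1705 · T[12,11]:11*1+55=66 · T[12,12]:12*0+1=1
[13] T[13,8]:8*159027+627396=1899612 · T[13,9]:9*22275+159027=359502 · T[13,10]:10*1705+22275=39325 · T[13,11]:11*66+1705=2431 · T[13,12]:12*1+66=78 · T[13,13]:13*0+1=1
[14] T[14,9]:9*359502+1899612=5135130 · T[14,10]:10*39325+359502=752752 · T[14,11]:11*2431+39325=66066 · T[14,12]:12*78+2431=3367 · T[14,13]:13*1+78=91
[15] T[15,10]:10*752752+5135130=12662650 · T[15,11]:11*66066+752752=1479478 · T[15,12]:12*3367+66066=106470 · T[15,13]:13*91+3367=4550
Read S(15,10) = 12662650, S(15,11) = 1479478, S(15,12) = 106470, S(15,13) = 4550.

12662650, 1479478, 106470, 4550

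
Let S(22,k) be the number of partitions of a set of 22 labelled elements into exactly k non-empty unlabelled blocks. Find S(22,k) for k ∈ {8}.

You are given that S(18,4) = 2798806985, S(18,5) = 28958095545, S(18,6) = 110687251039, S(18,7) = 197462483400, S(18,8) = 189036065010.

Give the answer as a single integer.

1142399079991620

row 19: T[19][5]=5·28958095545+2798806985=147589284710  T[19][6]=6·110687251039+28958095545=693081601779  T[19][7]=7·197462483400+110687251039=1492924634839  T[19][8]=8·189036065010+197462483400=1709751003480
row 20: T[20][6]=6·693081601779+147589284710=4306078895384  T[20][7]=7·1492924634839+693081601779=11143554045652  T[20][8]=8·1709751003480+1492924634839=15170932662679
row 21: T[21][7]=7·11143554045652+4306078895384=82310957214948  T[21][8]=8·15170932662679+11143554045652=132511015347084
row 22: T[22][8]=8·132511015347084+82310957214948=1142399079991620
Read S(22,8) = 1142399079991620.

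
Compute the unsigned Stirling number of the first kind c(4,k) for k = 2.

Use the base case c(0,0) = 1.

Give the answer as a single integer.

11

row 1: T[1][1]=0·0+1=1
row 2: T[2][1]=1·1+0=1  T[2][2]=1·0+1=1
row 3: T[3][1]=2·1+0=2  T[3][2]=2·1+1=3
row 4: T[4][2]=3·3+2=11
Read c(4,2) = 11.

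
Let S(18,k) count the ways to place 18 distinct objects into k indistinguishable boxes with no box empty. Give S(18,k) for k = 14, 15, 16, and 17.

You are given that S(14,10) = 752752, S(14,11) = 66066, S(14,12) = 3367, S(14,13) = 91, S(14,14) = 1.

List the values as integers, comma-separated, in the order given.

r15: T_15,11=11×66066+752752=1479478; T_15,12=12×3367+66066=106470; T_15,13=13×91+3367=4550; T_15,14=14×1+91=105; T_15,15=15×0+1=1
r16: T_16,12=12×106470+1479478=2757118; T_16,13=13×4550+106470=165620; T_16,14=14×105+4550=6020; T_16,15=15×1+105=120; T_16,16=16×0+1=1
r17: T_17,13=13×165620+2757118=4910178; T_17,14=14×6020+165620=249900; T_17,15=15×120+6020=7820; T_17,16=16×1+120=136; T_17,17=17×0+1=1
r18: T_18,14=14×249900+4910178=8408778; T_18,15=15×7820+249900=367200; T_18,16=16×136+7820=9996; T_18,17=17×1+136=153
Read S(18,14) = 8408778, S(18,15) = 367200, S(18,16) = 9996, S(18,17) = 153.

8408778, 367200, 9996, 153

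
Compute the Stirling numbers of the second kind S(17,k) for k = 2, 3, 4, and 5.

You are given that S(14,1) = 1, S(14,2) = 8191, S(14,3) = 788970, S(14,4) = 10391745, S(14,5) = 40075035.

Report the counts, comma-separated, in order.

i=15: T(15,1)=0+1·1=1 | T(15,2)=1+2·8191=16383 | T(15,3)=8191+3·788970=2375101 | T(15,4)=788970+4·10391745=42355950 | T(15,5)=10391745+5·40075035=210766920
i=16: T(16,1)=0+1·1=1 | T(16,2)=1+2·16383=32767 | T(16,3)=16383+3·2375101=7141686 | T(16,4)=2375101+4·42355950=171798901 | T(16,5)=42355950+5·210766920=1096190550
i=17: T(17,2)=1+2·32767=65535 | T(17,3)=32767+3·7141686=21457825 | T(17,4)=7141686+4·171798901=694337290 | T(17,5)=171798901+5·1096190550=5652751651
Read S(17,2) = 65535, S(17,3) = 21457825, S(17,4) = 694337290, S(17,5) = 5652751651.

65535, 21457825, 694337290, 5652751651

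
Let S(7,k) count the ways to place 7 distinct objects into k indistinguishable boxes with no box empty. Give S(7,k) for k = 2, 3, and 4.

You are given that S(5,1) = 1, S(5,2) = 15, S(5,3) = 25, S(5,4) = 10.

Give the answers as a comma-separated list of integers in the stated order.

r6: T_6,1=1×1+0=1; T_6,2=2×15+1=31; T_6,3=3×25+15=90; T_6,4=4×10+25=65
r7: T_7,2=2×31+1=63; T_7,3=3×90+31=301; T_7,4=4×65+90=350
Read S(7,2) = 63, S(7,3) = 301, S(7,4) = 350.

63, 301, 350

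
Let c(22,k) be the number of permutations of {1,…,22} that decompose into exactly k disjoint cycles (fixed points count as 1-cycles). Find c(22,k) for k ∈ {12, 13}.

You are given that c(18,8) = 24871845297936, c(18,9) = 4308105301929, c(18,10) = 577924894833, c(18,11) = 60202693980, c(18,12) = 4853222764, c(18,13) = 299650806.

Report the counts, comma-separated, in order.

i=19: T(19,9)=24871845297936+18·4308105301929=102417740732658 | T(19,10)=4308105301929+18·577924894833=14710753408923 | T(19,11)=577924894833+18·60202693980=1661573386473 | T(19,12)=60202693980+18·4853222764=147560703732 | T(19,13)=4853222764+18·299650806=10246937272
i=20: T(20,10)=102417740732658+19·14710753408923=381922055502195 | T(20,11)=14710753408923+19·1661573386473=46280647751910 | T(20,12)=1661573386473+19·147560703732=4465226757381 | T(20,13)=147560703732+19·10246937272=342252511900
i=21: T(21,11)=381922055502195+20·46280647751910=1307535010540395 | T(21,12)=46280647751910+20·4465226757381=135585182899530 | T(21,13)=4465226757381+20·342252511900=11310276995381
i=22: T(22,12)=1307535010540395+21·135585182899530=4154823851430525 | T(22,13)=135585182899530+21·11310276995381=373100999802531
Read c(22,12) = 4154823851430525, c(22,13) = 373100999802531.

4154823851430525, 373100999802531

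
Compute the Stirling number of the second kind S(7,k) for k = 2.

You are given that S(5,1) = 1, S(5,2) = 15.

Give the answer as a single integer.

63

i=6: T(6,1)=0+1·1=1 | T(6,2)=1+2·15=31
i=7: T(7,2)=1+2·31=63
Read S(7,2) = 63.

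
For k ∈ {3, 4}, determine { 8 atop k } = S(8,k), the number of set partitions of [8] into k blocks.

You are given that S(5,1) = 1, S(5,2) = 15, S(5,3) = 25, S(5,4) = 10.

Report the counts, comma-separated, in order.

966, 1701

@6  (6,1):1·1+0→1, (6,2):15·2+1→31, (6,3):25·3+15→90, (6,4):10·4+25→65
@7  (7,2):31·2+1→63, (7,3):90·3+31→301, (7,4):65·4+90→350
@8  (8,3):301·3+63→966, (8,4):350·4+301→1701
Read S(8,3) = 966, S(8,4) = 1701.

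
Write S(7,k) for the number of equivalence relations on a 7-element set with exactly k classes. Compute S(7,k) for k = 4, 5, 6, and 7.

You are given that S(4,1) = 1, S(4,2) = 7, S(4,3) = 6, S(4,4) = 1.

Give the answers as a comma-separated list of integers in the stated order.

r5: T_5,2=2×7+1=15; T_5,3=3×6+7=25; T_5,4=4×1+6=10; T_5,5=5×0+1=1
r6: T_6,3=3×25+15=90; T_6,4=4×10+25=65; T_6,5=5×1+10=15; T_6,6=6×0+1=1
r7: T_7,4=4×65+90=350; T_7,5=5×15+65=140; T_7,6=6×1+15=21; T_7,7=7×0+1=1
Read S(7,4) = 350, S(7,5) = 140, S(7,6) = 21, S(7,7) = 1.

350, 140, 21, 1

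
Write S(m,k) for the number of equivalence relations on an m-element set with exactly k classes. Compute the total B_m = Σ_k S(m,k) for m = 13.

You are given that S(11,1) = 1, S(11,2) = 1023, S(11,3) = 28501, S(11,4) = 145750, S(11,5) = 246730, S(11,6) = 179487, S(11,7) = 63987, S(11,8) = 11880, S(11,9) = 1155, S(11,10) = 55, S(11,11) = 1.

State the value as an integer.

[12] T[12,1]:1*1+0=1 · T[12,2]:2*1023+1=2047 · T[12,3]:3*28501+1023=86526 · T[12,4]:4*145750+28501=611501 · T[12,5]:5*246730+145750=1379400 · T[12,6]:6*179487+246730=1323652 · T[12,7]:7*63987+179487=627396 · T[12,8]:8*11880+63987=159027 · T[12,9]:9*1155+11880=22275 · T[12,10]:10*55+1155=1705 · T[12,11]:11*1+55=66 · T[12,12]:12*0+1=1
[13] T[13,1]:1*1+0=1 · T[13,2]:2*2047+1=4095 · T[13,3]:3*86526+2047=261625 · T[13,4]:4*611501+86526=2532530 · T[13,5]:5*1379400+611501=7508501 · T[13,6]:6*1323652+1379400=9321312 · T[13,7]:7*627396+1323652=5715424 · T[13,8]:8*159027+627396=1899612 · T[13,9]:9*22275+159027=359502 · T[13,10]:10*1705+22275=39325 · T[13,11]:11*66+1705=2431 · T[13,12]:12*1+66=78 · T[13,13]:13*0+1=1
B_13 = ΣS(13,k) = 1+4095+261625+2532530+7508501+9321312+5715424+1899612+359502+39325+2431+78+1 = 27644437

27644437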